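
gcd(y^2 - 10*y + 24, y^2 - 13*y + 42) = y - 6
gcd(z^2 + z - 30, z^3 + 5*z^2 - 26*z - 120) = z^2 + z - 30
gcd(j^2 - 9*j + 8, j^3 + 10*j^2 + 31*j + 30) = 1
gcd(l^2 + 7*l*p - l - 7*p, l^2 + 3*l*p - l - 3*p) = l - 1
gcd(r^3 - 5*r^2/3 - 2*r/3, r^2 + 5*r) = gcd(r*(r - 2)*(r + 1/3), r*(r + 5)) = r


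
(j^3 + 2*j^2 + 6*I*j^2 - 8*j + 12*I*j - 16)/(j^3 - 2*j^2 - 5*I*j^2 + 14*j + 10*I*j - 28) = (j^2 + j*(2 + 4*I) + 8*I)/(j^2 + j*(-2 - 7*I) + 14*I)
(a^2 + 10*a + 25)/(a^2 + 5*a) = (a + 5)/a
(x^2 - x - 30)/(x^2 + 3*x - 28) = (x^2 - x - 30)/(x^2 + 3*x - 28)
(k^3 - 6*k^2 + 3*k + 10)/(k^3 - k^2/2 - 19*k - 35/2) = 2*(k - 2)/(2*k + 7)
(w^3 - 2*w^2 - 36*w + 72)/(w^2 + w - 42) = (w^2 + 4*w - 12)/(w + 7)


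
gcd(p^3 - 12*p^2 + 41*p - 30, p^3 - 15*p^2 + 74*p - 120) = p^2 - 11*p + 30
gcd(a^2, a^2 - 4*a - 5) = 1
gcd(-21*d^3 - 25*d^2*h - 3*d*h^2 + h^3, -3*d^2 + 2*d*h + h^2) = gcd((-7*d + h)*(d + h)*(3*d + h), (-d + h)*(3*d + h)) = 3*d + h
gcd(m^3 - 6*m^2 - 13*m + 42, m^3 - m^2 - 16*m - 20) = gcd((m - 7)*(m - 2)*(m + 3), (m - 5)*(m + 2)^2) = 1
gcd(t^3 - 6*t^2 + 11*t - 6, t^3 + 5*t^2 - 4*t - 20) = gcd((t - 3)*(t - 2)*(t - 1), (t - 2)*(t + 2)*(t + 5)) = t - 2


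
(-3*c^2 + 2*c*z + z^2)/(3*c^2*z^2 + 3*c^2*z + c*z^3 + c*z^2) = (-c + z)/(c*z*(z + 1))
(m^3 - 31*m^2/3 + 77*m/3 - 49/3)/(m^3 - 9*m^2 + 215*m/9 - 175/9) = 3*(m^2 - 8*m + 7)/(3*m^2 - 20*m + 25)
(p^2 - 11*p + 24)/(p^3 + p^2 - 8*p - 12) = (p - 8)/(p^2 + 4*p + 4)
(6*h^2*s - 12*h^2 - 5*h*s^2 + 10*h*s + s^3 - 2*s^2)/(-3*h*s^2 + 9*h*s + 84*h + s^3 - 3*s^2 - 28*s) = (-2*h*s + 4*h + s^2 - 2*s)/(s^2 - 3*s - 28)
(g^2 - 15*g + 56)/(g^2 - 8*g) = (g - 7)/g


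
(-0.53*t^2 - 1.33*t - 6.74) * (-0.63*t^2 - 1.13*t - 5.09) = 0.3339*t^4 + 1.4368*t^3 + 8.4468*t^2 + 14.3859*t + 34.3066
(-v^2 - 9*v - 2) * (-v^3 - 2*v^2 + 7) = v^5 + 11*v^4 + 20*v^3 - 3*v^2 - 63*v - 14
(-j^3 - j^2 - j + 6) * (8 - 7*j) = 7*j^4 - j^3 - j^2 - 50*j + 48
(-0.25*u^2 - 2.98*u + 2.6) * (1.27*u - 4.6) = -0.3175*u^3 - 2.6346*u^2 + 17.01*u - 11.96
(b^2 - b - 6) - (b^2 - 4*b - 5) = 3*b - 1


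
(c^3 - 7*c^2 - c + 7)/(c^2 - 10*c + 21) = (c^2 - 1)/(c - 3)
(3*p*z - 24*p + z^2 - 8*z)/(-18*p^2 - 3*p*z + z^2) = (z - 8)/(-6*p + z)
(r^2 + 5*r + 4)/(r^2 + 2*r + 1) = (r + 4)/(r + 1)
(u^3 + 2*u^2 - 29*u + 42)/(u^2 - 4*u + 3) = (u^2 + 5*u - 14)/(u - 1)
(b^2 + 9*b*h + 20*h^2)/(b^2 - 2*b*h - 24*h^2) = (b + 5*h)/(b - 6*h)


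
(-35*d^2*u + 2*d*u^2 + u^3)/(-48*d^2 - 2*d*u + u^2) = u*(35*d^2 - 2*d*u - u^2)/(48*d^2 + 2*d*u - u^2)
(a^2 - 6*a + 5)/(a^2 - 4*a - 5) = (a - 1)/(a + 1)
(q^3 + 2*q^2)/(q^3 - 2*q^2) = (q + 2)/(q - 2)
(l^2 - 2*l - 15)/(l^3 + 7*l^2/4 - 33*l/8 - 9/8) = 8*(l - 5)/(8*l^2 - 10*l - 3)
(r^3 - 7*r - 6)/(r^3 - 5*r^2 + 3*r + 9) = (r + 2)/(r - 3)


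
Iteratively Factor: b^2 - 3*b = (b)*(b - 3)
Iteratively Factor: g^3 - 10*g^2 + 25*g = (g - 5)*(g^2 - 5*g) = (g - 5)^2*(g)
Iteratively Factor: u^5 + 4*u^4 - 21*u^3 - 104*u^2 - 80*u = (u)*(u^4 + 4*u^3 - 21*u^2 - 104*u - 80) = u*(u + 1)*(u^3 + 3*u^2 - 24*u - 80) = u*(u - 5)*(u + 1)*(u^2 + 8*u + 16) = u*(u - 5)*(u + 1)*(u + 4)*(u + 4)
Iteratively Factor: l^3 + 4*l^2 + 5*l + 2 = (l + 2)*(l^2 + 2*l + 1) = (l + 1)*(l + 2)*(l + 1)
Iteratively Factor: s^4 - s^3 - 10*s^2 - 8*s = (s + 2)*(s^3 - 3*s^2 - 4*s) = s*(s + 2)*(s^2 - 3*s - 4) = s*(s - 4)*(s + 2)*(s + 1)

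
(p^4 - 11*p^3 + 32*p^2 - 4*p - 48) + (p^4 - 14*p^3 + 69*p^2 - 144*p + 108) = 2*p^4 - 25*p^3 + 101*p^2 - 148*p + 60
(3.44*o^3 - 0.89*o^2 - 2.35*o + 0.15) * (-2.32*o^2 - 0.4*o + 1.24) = -7.9808*o^5 + 0.6888*o^4 + 10.0736*o^3 - 0.5116*o^2 - 2.974*o + 0.186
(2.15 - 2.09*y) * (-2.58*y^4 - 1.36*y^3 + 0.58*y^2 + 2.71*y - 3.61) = 5.3922*y^5 - 2.7046*y^4 - 4.1362*y^3 - 4.4169*y^2 + 13.3714*y - 7.7615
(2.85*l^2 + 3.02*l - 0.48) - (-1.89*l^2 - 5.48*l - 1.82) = 4.74*l^2 + 8.5*l + 1.34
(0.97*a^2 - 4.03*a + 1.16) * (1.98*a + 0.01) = 1.9206*a^3 - 7.9697*a^2 + 2.2565*a + 0.0116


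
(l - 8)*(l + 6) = l^2 - 2*l - 48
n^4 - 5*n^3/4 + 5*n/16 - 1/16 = (n - 1)*(n - 1/2)*(n - 1/4)*(n + 1/2)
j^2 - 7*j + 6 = (j - 6)*(j - 1)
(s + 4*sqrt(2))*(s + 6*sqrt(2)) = s^2 + 10*sqrt(2)*s + 48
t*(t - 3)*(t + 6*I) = t^3 - 3*t^2 + 6*I*t^2 - 18*I*t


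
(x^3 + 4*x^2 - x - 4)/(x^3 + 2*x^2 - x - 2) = (x + 4)/(x + 2)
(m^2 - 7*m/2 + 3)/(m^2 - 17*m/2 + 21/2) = (m - 2)/(m - 7)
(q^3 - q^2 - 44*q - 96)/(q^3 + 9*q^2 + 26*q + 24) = (q - 8)/(q + 2)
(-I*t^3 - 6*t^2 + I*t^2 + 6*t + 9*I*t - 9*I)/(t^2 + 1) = (-I*t^3 + t^2*(-6 + I) + t*(6 + 9*I) - 9*I)/(t^2 + 1)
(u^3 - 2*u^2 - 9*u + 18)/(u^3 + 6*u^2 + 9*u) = (u^2 - 5*u + 6)/(u*(u + 3))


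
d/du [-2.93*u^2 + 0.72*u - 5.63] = 0.72 - 5.86*u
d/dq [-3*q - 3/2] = -3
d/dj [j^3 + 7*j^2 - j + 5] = 3*j^2 + 14*j - 1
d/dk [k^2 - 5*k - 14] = 2*k - 5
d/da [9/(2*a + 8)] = -9/(2*(a + 4)^2)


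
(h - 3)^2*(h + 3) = h^3 - 3*h^2 - 9*h + 27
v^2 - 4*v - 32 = (v - 8)*(v + 4)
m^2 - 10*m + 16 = (m - 8)*(m - 2)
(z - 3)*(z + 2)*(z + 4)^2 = z^4 + 7*z^3 + 2*z^2 - 64*z - 96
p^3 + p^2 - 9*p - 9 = (p - 3)*(p + 1)*(p + 3)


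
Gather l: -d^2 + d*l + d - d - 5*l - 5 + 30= -d^2 + l*(d - 5) + 25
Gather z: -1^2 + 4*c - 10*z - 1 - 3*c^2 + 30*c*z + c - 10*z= -3*c^2 + 5*c + z*(30*c - 20) - 2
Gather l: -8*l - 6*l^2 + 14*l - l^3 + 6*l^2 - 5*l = -l^3 + l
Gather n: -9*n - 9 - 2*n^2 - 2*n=-2*n^2 - 11*n - 9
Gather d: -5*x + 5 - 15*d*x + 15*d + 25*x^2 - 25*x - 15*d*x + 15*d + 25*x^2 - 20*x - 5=d*(30 - 30*x) + 50*x^2 - 50*x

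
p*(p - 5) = p^2 - 5*p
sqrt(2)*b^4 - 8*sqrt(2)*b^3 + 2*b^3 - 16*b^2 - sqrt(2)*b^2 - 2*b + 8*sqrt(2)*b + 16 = (b - 8)*(b - 1)*(b + sqrt(2))*(sqrt(2)*b + sqrt(2))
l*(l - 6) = l^2 - 6*l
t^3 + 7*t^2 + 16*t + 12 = (t + 2)^2*(t + 3)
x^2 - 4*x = x*(x - 4)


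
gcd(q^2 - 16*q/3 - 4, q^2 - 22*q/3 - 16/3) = q + 2/3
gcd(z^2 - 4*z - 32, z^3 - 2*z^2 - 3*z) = 1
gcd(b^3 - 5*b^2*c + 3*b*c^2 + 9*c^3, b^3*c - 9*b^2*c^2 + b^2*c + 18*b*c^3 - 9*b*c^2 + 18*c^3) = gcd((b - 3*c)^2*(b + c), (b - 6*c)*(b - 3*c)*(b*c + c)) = b - 3*c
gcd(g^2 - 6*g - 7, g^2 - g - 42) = g - 7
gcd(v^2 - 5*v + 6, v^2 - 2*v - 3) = v - 3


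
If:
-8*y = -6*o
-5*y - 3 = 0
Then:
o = -4/5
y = -3/5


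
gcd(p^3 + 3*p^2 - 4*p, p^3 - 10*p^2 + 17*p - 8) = p - 1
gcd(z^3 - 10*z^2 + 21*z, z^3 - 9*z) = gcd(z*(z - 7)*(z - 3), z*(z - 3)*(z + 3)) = z^2 - 3*z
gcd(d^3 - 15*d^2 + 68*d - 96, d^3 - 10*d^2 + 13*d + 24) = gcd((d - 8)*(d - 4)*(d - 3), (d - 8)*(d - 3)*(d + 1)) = d^2 - 11*d + 24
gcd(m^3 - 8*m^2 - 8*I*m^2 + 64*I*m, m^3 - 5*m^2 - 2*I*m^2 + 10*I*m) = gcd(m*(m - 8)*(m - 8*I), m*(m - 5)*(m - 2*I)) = m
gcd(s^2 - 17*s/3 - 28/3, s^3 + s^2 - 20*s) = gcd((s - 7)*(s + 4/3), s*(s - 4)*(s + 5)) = 1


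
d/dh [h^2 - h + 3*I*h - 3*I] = 2*h - 1 + 3*I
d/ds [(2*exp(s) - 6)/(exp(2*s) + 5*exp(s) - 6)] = 2*(-(exp(s) - 3)*(2*exp(s) + 5) + exp(2*s) + 5*exp(s) - 6)*exp(s)/(exp(2*s) + 5*exp(s) - 6)^2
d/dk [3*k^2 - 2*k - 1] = 6*k - 2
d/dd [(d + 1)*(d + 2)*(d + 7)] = 3*d^2 + 20*d + 23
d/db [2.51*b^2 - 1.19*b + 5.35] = 5.02*b - 1.19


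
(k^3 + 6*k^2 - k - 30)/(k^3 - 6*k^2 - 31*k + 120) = (k^2 + k - 6)/(k^2 - 11*k + 24)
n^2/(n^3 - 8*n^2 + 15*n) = n/(n^2 - 8*n + 15)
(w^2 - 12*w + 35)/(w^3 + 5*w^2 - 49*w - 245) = (w - 5)/(w^2 + 12*w + 35)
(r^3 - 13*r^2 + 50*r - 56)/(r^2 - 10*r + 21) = (r^2 - 6*r + 8)/(r - 3)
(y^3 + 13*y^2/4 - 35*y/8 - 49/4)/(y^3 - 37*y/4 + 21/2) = (4*y + 7)/(2*(2*y - 3))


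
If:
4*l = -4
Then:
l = -1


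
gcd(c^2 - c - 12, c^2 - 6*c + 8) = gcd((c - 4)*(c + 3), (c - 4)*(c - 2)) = c - 4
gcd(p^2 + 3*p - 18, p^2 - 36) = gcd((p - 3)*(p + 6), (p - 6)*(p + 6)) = p + 6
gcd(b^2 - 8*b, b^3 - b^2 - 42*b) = b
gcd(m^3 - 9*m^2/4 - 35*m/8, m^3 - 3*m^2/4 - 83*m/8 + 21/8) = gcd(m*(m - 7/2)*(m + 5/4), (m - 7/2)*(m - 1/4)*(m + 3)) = m - 7/2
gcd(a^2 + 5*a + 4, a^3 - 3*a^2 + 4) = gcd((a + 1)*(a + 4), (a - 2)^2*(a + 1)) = a + 1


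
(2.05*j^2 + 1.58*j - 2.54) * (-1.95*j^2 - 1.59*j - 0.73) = -3.9975*j^4 - 6.3405*j^3 + 0.9443*j^2 + 2.8852*j + 1.8542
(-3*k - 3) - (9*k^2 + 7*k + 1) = -9*k^2 - 10*k - 4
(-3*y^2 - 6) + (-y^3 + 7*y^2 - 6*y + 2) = -y^3 + 4*y^2 - 6*y - 4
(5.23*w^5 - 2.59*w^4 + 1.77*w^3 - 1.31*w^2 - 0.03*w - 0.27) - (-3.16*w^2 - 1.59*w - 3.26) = 5.23*w^5 - 2.59*w^4 + 1.77*w^3 + 1.85*w^2 + 1.56*w + 2.99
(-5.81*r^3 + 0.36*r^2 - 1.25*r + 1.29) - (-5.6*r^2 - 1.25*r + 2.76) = -5.81*r^3 + 5.96*r^2 - 1.47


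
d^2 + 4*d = d*(d + 4)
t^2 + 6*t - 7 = (t - 1)*(t + 7)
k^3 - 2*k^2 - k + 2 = (k - 2)*(k - 1)*(k + 1)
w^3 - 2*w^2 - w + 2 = (w - 2)*(w - 1)*(w + 1)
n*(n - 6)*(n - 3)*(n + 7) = n^4 - 2*n^3 - 45*n^2 + 126*n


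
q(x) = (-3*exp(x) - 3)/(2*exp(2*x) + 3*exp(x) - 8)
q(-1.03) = 0.61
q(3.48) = -0.05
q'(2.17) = 0.18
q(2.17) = -0.17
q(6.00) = 0.00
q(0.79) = -1.16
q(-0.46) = 0.92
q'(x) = (-3*exp(x) - 3)*(-4*exp(2*x) - 3*exp(x))/(2*exp(2*x) + 3*exp(x) - 8)^2 - 3*exp(x)/(2*exp(2*x) + 3*exp(x) - 8)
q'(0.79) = 2.82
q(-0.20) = 1.30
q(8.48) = -0.00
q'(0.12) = 14.18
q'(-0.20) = 2.17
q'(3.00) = 0.07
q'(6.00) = 0.00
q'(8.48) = 0.00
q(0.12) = 3.08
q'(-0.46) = 0.96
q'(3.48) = 0.05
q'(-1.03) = 0.30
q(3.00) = -0.07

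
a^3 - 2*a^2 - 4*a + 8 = (a - 2)^2*(a + 2)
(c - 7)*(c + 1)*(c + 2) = c^3 - 4*c^2 - 19*c - 14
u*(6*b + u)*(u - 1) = 6*b*u^2 - 6*b*u + u^3 - u^2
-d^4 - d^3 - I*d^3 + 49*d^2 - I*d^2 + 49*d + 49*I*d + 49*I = (d - 7)*(d + 7)*(-I*d + 1)*(-I*d - I)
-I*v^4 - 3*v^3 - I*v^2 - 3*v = v*(v - 3*I)*(v - I)*(-I*v + 1)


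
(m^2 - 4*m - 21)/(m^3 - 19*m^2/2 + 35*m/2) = 2*(m + 3)/(m*(2*m - 5))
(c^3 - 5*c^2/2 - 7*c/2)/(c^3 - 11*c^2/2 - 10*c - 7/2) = c*(2*c - 7)/(2*c^2 - 13*c - 7)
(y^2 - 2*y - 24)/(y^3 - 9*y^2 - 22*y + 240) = (y + 4)/(y^2 - 3*y - 40)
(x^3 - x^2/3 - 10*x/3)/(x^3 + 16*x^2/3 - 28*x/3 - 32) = x*(3*x^2 - x - 10)/(3*x^3 + 16*x^2 - 28*x - 96)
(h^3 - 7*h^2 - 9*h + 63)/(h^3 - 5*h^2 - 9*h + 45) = (h - 7)/(h - 5)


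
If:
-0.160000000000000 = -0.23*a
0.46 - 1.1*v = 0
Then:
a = 0.70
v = 0.42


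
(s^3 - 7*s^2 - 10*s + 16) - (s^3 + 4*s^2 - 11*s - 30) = -11*s^2 + s + 46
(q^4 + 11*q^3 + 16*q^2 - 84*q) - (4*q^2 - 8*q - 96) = q^4 + 11*q^3 + 12*q^2 - 76*q + 96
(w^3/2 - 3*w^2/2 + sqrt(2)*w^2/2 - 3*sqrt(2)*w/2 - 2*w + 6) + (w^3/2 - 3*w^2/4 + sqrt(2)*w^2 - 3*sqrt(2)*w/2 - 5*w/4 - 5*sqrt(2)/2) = w^3 - 9*w^2/4 + 3*sqrt(2)*w^2/2 - 3*sqrt(2)*w - 13*w/4 - 5*sqrt(2)/2 + 6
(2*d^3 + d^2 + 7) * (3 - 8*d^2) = -16*d^5 - 8*d^4 + 6*d^3 - 53*d^2 + 21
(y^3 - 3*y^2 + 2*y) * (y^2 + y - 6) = y^5 - 2*y^4 - 7*y^3 + 20*y^2 - 12*y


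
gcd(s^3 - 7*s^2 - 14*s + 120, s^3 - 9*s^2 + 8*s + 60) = s^2 - 11*s + 30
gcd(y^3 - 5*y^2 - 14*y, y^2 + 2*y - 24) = 1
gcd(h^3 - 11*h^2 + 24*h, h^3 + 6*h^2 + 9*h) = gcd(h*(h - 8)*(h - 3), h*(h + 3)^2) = h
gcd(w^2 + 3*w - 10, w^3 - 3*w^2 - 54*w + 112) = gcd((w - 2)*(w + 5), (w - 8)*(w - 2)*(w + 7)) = w - 2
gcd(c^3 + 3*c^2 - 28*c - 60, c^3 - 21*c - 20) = c - 5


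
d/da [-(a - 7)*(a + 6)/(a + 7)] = (-a^2 - 14*a - 35)/(a^2 + 14*a + 49)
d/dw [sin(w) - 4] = cos(w)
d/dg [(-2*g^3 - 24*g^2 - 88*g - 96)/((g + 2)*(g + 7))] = 2*(-g^2 - 14*g - 46)/(g^2 + 14*g + 49)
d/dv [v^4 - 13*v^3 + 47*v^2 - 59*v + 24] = 4*v^3 - 39*v^2 + 94*v - 59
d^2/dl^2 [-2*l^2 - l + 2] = -4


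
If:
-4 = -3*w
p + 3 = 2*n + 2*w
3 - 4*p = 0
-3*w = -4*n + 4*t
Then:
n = 13/24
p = 3/4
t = -11/24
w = 4/3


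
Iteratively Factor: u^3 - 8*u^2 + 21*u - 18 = (u - 3)*(u^2 - 5*u + 6) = (u - 3)^2*(u - 2)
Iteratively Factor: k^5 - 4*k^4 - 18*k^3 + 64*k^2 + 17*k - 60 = (k + 1)*(k^4 - 5*k^3 - 13*k^2 + 77*k - 60) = (k - 5)*(k + 1)*(k^3 - 13*k + 12) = (k - 5)*(k - 1)*(k + 1)*(k^2 + k - 12) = (k - 5)*(k - 1)*(k + 1)*(k + 4)*(k - 3)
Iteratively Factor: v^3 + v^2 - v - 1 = (v + 1)*(v^2 - 1) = (v + 1)^2*(v - 1)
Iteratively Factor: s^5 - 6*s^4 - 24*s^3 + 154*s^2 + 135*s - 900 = (s + 4)*(s^4 - 10*s^3 + 16*s^2 + 90*s - 225) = (s - 5)*(s + 4)*(s^3 - 5*s^2 - 9*s + 45) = (s - 5)^2*(s + 4)*(s^2 - 9) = (s - 5)^2*(s + 3)*(s + 4)*(s - 3)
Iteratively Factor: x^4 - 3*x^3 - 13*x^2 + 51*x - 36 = (x + 4)*(x^3 - 7*x^2 + 15*x - 9) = (x - 1)*(x + 4)*(x^2 - 6*x + 9) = (x - 3)*(x - 1)*(x + 4)*(x - 3)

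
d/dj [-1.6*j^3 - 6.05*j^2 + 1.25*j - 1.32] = -4.8*j^2 - 12.1*j + 1.25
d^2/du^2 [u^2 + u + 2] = 2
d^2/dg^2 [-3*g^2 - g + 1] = -6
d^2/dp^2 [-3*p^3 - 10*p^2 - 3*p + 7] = -18*p - 20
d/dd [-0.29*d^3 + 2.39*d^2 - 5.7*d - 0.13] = -0.87*d^2 + 4.78*d - 5.7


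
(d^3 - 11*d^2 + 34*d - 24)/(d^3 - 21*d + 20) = (d - 6)/(d + 5)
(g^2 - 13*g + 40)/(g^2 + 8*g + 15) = (g^2 - 13*g + 40)/(g^2 + 8*g + 15)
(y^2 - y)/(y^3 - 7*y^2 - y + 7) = y/(y^2 - 6*y - 7)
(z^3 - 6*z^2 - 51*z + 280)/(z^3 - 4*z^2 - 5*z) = (z^2 - z - 56)/(z*(z + 1))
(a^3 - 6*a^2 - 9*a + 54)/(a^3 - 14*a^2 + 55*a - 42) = (a^2 - 9)/(a^2 - 8*a + 7)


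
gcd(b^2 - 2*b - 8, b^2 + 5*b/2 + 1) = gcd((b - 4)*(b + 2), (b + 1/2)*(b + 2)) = b + 2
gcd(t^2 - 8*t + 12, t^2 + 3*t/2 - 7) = t - 2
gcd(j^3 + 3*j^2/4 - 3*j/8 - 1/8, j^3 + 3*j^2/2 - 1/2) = j^2 + j/2 - 1/2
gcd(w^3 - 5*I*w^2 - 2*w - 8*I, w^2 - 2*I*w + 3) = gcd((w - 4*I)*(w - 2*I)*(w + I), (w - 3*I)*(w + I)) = w + I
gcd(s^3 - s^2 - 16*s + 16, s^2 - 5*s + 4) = s^2 - 5*s + 4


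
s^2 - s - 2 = (s - 2)*(s + 1)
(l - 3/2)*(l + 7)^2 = l^3 + 25*l^2/2 + 28*l - 147/2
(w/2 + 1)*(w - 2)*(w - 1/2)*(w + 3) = w^4/2 + 5*w^3/4 - 11*w^2/4 - 5*w + 3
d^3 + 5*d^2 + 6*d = d*(d + 2)*(d + 3)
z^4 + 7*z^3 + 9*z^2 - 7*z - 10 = (z - 1)*(z + 1)*(z + 2)*(z + 5)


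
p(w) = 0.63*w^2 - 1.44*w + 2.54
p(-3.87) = 17.55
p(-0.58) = 3.59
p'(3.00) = 2.34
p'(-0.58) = -2.17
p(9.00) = 40.61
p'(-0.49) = -2.06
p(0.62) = 1.89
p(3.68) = 5.77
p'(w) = 1.26*w - 1.44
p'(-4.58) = -7.21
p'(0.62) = -0.66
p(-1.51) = 6.15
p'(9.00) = 9.90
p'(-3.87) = -6.32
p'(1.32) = 0.22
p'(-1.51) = -3.34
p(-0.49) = 3.40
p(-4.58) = 22.35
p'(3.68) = 3.20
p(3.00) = 3.89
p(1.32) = 1.74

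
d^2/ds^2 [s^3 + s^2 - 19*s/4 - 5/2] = 6*s + 2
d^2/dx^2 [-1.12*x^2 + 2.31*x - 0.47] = -2.24000000000000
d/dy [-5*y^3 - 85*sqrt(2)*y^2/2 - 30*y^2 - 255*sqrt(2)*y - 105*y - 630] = -15*y^2 - 85*sqrt(2)*y - 60*y - 255*sqrt(2) - 105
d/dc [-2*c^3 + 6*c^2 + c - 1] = -6*c^2 + 12*c + 1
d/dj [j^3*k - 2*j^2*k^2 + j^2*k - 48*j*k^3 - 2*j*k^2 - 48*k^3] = k*(3*j^2 - 4*j*k + 2*j - 48*k^2 - 2*k)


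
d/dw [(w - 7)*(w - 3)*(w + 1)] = 3*w^2 - 18*w + 11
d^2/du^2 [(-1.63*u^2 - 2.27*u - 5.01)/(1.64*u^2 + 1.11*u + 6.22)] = (-6.27627999999999*u^3 + 18.914448*u^2 + 84.213672*u - 4.912742)/(4.410944*u^6 + 8.956368*u^5 + 56.249868*u^4 + 69.304959*u^3 + 213.337914*u^2 + 128.832372*u + 240.641848)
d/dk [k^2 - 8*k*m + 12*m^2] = 2*k - 8*m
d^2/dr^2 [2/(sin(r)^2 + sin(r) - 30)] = 2*(-4*sin(r)^4 - 3*sin(r)^3 - 115*sin(r)^2 - 24*sin(r) + 62)/(sin(r)^2 + sin(r) - 30)^3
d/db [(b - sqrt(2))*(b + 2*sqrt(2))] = 2*b + sqrt(2)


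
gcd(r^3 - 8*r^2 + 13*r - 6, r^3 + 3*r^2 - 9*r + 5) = r^2 - 2*r + 1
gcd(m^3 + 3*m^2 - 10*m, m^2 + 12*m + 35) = m + 5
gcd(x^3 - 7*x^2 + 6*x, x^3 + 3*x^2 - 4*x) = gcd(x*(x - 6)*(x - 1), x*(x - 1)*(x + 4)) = x^2 - x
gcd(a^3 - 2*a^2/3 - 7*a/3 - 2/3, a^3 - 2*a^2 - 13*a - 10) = a + 1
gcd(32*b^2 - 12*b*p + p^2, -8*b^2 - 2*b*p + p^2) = -4*b + p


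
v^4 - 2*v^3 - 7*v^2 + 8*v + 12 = (v - 3)*(v - 2)*(v + 1)*(v + 2)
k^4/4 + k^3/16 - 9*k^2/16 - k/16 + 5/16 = (k/4 + 1/4)*(k - 1)^2*(k + 5/4)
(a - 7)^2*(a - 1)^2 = a^4 - 16*a^3 + 78*a^2 - 112*a + 49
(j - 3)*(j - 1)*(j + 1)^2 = j^4 - 2*j^3 - 4*j^2 + 2*j + 3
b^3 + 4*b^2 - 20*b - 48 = (b - 4)*(b + 2)*(b + 6)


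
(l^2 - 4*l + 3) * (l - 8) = l^3 - 12*l^2 + 35*l - 24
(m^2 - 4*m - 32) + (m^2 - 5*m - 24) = 2*m^2 - 9*m - 56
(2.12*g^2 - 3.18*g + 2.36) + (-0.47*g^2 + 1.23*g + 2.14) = 1.65*g^2 - 1.95*g + 4.5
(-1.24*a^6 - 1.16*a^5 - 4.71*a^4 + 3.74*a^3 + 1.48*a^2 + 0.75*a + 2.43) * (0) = 0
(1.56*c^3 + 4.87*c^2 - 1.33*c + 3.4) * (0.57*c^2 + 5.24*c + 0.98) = 0.8892*c^5 + 10.9503*c^4 + 26.2895*c^3 - 0.258600000000001*c^2 + 16.5126*c + 3.332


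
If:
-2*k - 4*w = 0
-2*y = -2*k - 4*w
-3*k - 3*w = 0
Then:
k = 0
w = 0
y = 0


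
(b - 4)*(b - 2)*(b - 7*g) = b^3 - 7*b^2*g - 6*b^2 + 42*b*g + 8*b - 56*g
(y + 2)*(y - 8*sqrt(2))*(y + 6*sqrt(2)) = y^3 - 2*sqrt(2)*y^2 + 2*y^2 - 96*y - 4*sqrt(2)*y - 192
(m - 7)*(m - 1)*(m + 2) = m^3 - 6*m^2 - 9*m + 14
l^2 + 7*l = l*(l + 7)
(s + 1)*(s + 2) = s^2 + 3*s + 2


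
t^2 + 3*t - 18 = (t - 3)*(t + 6)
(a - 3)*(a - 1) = a^2 - 4*a + 3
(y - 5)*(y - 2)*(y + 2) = y^3 - 5*y^2 - 4*y + 20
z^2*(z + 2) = z^3 + 2*z^2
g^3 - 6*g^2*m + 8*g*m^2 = g*(g - 4*m)*(g - 2*m)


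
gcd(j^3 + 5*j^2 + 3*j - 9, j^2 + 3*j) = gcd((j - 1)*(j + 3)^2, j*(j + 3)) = j + 3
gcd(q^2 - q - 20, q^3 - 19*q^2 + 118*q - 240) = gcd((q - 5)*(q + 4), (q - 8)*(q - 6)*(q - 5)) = q - 5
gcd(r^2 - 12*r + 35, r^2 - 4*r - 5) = r - 5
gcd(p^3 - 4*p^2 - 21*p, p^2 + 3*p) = p^2 + 3*p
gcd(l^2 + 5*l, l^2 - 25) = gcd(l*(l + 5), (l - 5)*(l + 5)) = l + 5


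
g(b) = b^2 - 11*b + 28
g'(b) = 2*b - 11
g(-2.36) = 59.53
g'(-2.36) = -15.72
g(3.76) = 0.78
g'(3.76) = -3.48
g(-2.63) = 63.85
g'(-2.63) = -16.26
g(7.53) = 1.87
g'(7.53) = 4.06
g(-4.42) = 96.16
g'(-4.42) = -19.84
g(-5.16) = 111.39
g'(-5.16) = -21.32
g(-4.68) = 101.38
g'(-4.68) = -20.36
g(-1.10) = 41.31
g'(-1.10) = -13.20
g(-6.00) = 130.00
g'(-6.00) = -23.00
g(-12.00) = 304.00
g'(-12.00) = -35.00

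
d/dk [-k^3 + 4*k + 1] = 4 - 3*k^2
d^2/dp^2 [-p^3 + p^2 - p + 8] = 2 - 6*p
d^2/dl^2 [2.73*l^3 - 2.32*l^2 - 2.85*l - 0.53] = 16.38*l - 4.64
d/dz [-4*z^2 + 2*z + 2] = 2 - 8*z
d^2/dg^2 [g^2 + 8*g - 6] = 2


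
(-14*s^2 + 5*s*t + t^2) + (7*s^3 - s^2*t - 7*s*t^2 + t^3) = 7*s^3 - s^2*t - 14*s^2 - 7*s*t^2 + 5*s*t + t^3 + t^2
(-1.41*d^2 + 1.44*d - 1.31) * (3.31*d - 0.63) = -4.6671*d^3 + 5.6547*d^2 - 5.2433*d + 0.8253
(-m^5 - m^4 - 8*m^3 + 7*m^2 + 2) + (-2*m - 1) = -m^5 - m^4 - 8*m^3 + 7*m^2 - 2*m + 1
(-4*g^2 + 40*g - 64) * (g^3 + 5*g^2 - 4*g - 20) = -4*g^5 + 20*g^4 + 152*g^3 - 400*g^2 - 544*g + 1280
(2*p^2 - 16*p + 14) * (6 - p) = -2*p^3 + 28*p^2 - 110*p + 84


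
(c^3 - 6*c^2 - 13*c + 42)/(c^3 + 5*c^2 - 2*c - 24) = (c - 7)/(c + 4)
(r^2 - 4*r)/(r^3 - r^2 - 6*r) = (4 - r)/(-r^2 + r + 6)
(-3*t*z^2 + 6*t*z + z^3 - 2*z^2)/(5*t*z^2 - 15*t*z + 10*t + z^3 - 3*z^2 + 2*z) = z*(-3*t + z)/(5*t*z - 5*t + z^2 - z)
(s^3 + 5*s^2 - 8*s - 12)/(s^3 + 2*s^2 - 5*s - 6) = (s + 6)/(s + 3)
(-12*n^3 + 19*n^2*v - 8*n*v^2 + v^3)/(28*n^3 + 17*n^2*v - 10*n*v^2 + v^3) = (3*n^2 - 4*n*v + v^2)/(-7*n^2 - 6*n*v + v^2)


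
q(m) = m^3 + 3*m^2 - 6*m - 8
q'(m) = 3*m^2 + 6*m - 6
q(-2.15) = 8.83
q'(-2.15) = -5.03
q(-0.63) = -3.28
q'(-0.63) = -8.59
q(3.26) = 38.97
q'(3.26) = 45.44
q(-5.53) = -52.19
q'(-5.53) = 52.56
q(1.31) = -8.46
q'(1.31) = 7.01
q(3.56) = 53.78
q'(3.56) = 53.38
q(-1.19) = 1.70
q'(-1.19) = -8.89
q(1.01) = -9.97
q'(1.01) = 3.12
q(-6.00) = -80.00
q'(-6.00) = 66.00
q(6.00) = 280.00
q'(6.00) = 138.00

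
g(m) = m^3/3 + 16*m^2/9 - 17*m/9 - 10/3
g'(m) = m^2 + 32*m/9 - 17/9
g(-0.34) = -2.50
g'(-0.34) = -2.98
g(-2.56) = 7.56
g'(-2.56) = -4.44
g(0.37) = -3.77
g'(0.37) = -0.44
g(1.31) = -2.01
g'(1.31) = 4.48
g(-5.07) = 8.50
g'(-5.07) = 5.79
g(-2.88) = 8.89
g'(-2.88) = -3.83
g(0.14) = -3.56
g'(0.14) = -1.37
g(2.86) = 13.60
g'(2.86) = 16.46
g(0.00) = -3.33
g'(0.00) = -1.89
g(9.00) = 366.67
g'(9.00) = 111.11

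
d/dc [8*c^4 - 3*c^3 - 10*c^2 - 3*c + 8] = 32*c^3 - 9*c^2 - 20*c - 3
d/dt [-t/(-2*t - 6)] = 3/(2*(t + 3)^2)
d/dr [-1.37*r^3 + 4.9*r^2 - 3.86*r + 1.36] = -4.11*r^2 + 9.8*r - 3.86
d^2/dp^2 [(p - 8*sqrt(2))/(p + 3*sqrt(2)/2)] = -152*sqrt(2)/(2*p + 3*sqrt(2))^3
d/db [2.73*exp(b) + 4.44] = 2.73*exp(b)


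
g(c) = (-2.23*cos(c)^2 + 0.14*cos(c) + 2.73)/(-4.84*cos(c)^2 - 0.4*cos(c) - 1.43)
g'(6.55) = -0.22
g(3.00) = -0.07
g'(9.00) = 0.44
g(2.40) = -0.38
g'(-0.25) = 0.21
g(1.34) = -1.49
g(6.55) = -0.13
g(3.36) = -0.08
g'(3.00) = 0.13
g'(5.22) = 1.96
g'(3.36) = -0.20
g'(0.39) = -0.35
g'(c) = (-9.68*sin(c)*cos(c) - 0.4*sin(c))*(-2.23*cos(c)^2 + 0.14*cos(c) + 2.73)/(-4.84*cos(c)^2 - 0.4*cos(c) - 1.43)^2 + (4.46*sin(c)*cos(c) - 0.14*sin(c))/(-4.84*cos(c)^2 - 0.4*cos(c) - 1.43) = (1.5696*sin(c)^2 - 32.8042*cos(c) - 2.4614)*sin(c)/(23.4256*cos(c)^4 + 3.872*cos(c)^3 + 14.0024*cos(c)^2 + 1.144*cos(c) + 2.0449)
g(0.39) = -0.16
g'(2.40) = 1.07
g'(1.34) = -2.62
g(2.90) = -0.09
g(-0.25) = -0.12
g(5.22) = -0.82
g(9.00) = -0.15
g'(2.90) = 0.22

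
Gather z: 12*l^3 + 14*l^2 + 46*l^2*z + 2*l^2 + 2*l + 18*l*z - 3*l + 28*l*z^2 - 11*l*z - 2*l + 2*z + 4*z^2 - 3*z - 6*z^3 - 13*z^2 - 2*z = 12*l^3 + 16*l^2 - 3*l - 6*z^3 + z^2*(28*l - 9) + z*(46*l^2 + 7*l - 3)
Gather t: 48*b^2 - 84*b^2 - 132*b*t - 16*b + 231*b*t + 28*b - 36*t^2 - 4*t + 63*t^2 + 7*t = -36*b^2 + 12*b + 27*t^2 + t*(99*b + 3)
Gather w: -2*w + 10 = 10 - 2*w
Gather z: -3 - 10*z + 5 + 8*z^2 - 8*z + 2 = 8*z^2 - 18*z + 4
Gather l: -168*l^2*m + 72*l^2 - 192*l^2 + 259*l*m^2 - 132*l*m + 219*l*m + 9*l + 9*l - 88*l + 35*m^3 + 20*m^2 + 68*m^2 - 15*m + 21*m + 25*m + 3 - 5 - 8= l^2*(-168*m - 120) + l*(259*m^2 + 87*m - 70) + 35*m^3 + 88*m^2 + 31*m - 10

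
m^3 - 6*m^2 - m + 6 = (m - 6)*(m - 1)*(m + 1)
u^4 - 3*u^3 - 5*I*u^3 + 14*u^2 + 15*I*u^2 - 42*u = u*(u - 3)*(u - 7*I)*(u + 2*I)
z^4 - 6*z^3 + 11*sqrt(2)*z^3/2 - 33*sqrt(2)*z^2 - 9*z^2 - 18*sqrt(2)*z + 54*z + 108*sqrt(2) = (z - 6)*(z - 3*sqrt(2)/2)*(z + sqrt(2))*(z + 6*sqrt(2))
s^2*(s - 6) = s^3 - 6*s^2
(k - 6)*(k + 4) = k^2 - 2*k - 24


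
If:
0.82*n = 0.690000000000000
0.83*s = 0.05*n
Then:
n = 0.84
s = 0.05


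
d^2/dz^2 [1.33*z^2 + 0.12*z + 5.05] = 2.66000000000000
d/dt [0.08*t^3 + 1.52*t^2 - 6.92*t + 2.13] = 0.24*t^2 + 3.04*t - 6.92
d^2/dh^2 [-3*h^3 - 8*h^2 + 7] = -18*h - 16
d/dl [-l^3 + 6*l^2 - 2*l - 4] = -3*l^2 + 12*l - 2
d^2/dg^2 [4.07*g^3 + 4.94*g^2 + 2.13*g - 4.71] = 24.42*g + 9.88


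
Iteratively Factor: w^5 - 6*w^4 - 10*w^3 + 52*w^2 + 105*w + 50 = (w - 5)*(w^4 - w^3 - 15*w^2 - 23*w - 10) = (w - 5)*(w + 1)*(w^3 - 2*w^2 - 13*w - 10) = (w - 5)*(w + 1)^2*(w^2 - 3*w - 10) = (w - 5)*(w + 1)^2*(w + 2)*(w - 5)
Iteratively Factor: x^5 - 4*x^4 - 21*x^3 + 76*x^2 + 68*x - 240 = (x - 5)*(x^4 + x^3 - 16*x^2 - 4*x + 48) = (x - 5)*(x + 4)*(x^3 - 3*x^2 - 4*x + 12) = (x - 5)*(x - 3)*(x + 4)*(x^2 - 4) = (x - 5)*(x - 3)*(x - 2)*(x + 4)*(x + 2)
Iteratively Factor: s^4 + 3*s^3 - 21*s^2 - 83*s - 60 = (s - 5)*(s^3 + 8*s^2 + 19*s + 12) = (s - 5)*(s + 3)*(s^2 + 5*s + 4) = (s - 5)*(s + 1)*(s + 3)*(s + 4)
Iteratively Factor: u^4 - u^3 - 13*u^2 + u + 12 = (u - 4)*(u^3 + 3*u^2 - u - 3) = (u - 4)*(u + 1)*(u^2 + 2*u - 3) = (u - 4)*(u - 1)*(u + 1)*(u + 3)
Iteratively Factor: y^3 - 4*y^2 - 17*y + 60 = (y - 5)*(y^2 + y - 12) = (y - 5)*(y - 3)*(y + 4)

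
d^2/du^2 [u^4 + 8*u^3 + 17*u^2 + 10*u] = 12*u^2 + 48*u + 34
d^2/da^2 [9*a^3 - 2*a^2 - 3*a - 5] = 54*a - 4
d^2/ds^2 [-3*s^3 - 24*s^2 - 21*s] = -18*s - 48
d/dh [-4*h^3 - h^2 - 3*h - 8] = -12*h^2 - 2*h - 3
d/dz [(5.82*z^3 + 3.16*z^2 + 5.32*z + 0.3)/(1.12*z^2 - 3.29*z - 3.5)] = (6.5184*z^4 - 38.2956*z^3 - 77.4648*z^2 - 22.792*z - 17.633)/(1.2544*z^4 - 7.3696*z^3 + 2.9841*z^2 + 23.03*z + 12.25)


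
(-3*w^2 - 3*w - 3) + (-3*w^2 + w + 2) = -6*w^2 - 2*w - 1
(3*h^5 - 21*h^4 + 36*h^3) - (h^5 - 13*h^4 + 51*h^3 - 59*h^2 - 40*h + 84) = 2*h^5 - 8*h^4 - 15*h^3 + 59*h^2 + 40*h - 84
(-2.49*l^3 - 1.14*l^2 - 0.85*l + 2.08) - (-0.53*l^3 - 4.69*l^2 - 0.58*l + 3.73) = -1.96*l^3 + 3.55*l^2 - 0.27*l - 1.65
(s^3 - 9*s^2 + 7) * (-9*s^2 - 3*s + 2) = -9*s^5 + 78*s^4 + 29*s^3 - 81*s^2 - 21*s + 14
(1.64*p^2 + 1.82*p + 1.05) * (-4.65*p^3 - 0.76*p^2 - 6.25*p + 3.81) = -7.626*p^5 - 9.7094*p^4 - 16.5157*p^3 - 5.9246*p^2 + 0.371700000000001*p + 4.0005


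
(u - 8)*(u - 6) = u^2 - 14*u + 48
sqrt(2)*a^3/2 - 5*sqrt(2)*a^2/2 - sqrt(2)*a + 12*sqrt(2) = (a - 4)*(a - 3)*(sqrt(2)*a/2 + sqrt(2))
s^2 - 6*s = s*(s - 6)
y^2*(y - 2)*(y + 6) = y^4 + 4*y^3 - 12*y^2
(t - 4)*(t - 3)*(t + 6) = t^3 - t^2 - 30*t + 72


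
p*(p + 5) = p^2 + 5*p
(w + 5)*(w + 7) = w^2 + 12*w + 35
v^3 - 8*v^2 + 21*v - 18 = (v - 3)^2*(v - 2)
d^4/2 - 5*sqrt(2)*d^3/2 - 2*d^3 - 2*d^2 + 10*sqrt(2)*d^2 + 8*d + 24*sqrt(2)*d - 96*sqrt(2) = (d/2 + sqrt(2))*(d - 4)*(d - 4*sqrt(2))*(d - 3*sqrt(2))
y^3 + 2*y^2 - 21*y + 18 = (y - 3)*(y - 1)*(y + 6)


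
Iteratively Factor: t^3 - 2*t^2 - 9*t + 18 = (t - 3)*(t^2 + t - 6) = (t - 3)*(t + 3)*(t - 2)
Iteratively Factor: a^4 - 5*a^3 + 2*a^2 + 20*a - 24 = (a - 2)*(a^3 - 3*a^2 - 4*a + 12) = (a - 2)*(a + 2)*(a^2 - 5*a + 6) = (a - 3)*(a - 2)*(a + 2)*(a - 2)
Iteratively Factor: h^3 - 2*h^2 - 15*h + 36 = (h + 4)*(h^2 - 6*h + 9) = (h - 3)*(h + 4)*(h - 3)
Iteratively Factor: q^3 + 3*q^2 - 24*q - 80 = (q + 4)*(q^2 - q - 20) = (q + 4)^2*(q - 5)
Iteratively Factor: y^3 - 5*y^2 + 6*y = (y)*(y^2 - 5*y + 6) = y*(y - 3)*(y - 2)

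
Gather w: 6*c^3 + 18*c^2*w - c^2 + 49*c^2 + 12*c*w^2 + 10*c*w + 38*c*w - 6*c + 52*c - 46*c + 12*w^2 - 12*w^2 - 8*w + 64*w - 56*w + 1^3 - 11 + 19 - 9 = 6*c^3 + 48*c^2 + 12*c*w^2 + w*(18*c^2 + 48*c)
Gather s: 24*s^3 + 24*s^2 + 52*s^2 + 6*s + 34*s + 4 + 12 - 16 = 24*s^3 + 76*s^2 + 40*s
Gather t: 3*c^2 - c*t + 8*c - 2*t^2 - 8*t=3*c^2 + 8*c - 2*t^2 + t*(-c - 8)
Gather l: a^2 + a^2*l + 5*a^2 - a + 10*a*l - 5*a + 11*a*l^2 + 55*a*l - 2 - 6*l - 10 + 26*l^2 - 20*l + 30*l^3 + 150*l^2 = 6*a^2 - 6*a + 30*l^3 + l^2*(11*a + 176) + l*(a^2 + 65*a - 26) - 12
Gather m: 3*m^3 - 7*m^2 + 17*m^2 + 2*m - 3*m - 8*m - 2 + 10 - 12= 3*m^3 + 10*m^2 - 9*m - 4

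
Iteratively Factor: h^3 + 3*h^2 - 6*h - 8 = (h - 2)*(h^2 + 5*h + 4) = (h - 2)*(h + 1)*(h + 4)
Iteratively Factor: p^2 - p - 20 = (p + 4)*(p - 5)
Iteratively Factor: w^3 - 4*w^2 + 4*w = (w - 2)*(w^2 - 2*w) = (w - 2)^2*(w)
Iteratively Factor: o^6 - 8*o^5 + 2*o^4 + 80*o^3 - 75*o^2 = (o)*(o^5 - 8*o^4 + 2*o^3 + 80*o^2 - 75*o) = o*(o - 5)*(o^4 - 3*o^3 - 13*o^2 + 15*o) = o^2*(o - 5)*(o^3 - 3*o^2 - 13*o + 15) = o^2*(o - 5)*(o - 1)*(o^2 - 2*o - 15) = o^2*(o - 5)^2*(o - 1)*(o + 3)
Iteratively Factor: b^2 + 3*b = (b + 3)*(b)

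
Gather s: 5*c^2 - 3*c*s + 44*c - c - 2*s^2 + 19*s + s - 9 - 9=5*c^2 + 43*c - 2*s^2 + s*(20 - 3*c) - 18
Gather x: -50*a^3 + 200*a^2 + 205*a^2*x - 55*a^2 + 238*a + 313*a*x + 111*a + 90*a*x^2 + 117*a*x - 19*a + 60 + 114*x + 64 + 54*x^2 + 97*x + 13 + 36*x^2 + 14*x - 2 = -50*a^3 + 145*a^2 + 330*a + x^2*(90*a + 90) + x*(205*a^2 + 430*a + 225) + 135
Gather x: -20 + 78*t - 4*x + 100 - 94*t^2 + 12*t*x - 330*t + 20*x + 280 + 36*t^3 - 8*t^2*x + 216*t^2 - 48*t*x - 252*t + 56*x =36*t^3 + 122*t^2 - 504*t + x*(-8*t^2 - 36*t + 72) + 360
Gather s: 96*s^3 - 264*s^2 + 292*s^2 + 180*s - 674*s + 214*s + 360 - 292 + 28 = 96*s^3 + 28*s^2 - 280*s + 96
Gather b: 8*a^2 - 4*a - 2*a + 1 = 8*a^2 - 6*a + 1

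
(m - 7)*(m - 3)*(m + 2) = m^3 - 8*m^2 + m + 42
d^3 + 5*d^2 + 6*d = d*(d + 2)*(d + 3)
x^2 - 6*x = x*(x - 6)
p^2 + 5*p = p*(p + 5)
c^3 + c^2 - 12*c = c*(c - 3)*(c + 4)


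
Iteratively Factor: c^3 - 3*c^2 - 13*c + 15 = (c + 3)*(c^2 - 6*c + 5) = (c - 1)*(c + 3)*(c - 5)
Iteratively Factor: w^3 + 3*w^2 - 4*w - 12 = (w - 2)*(w^2 + 5*w + 6) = (w - 2)*(w + 3)*(w + 2)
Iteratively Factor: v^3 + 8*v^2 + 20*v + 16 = (v + 2)*(v^2 + 6*v + 8) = (v + 2)^2*(v + 4)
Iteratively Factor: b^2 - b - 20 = (b + 4)*(b - 5)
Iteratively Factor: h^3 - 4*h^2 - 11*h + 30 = (h + 3)*(h^2 - 7*h + 10) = (h - 2)*(h + 3)*(h - 5)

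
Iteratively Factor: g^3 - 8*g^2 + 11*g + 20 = (g - 4)*(g^2 - 4*g - 5) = (g - 4)*(g + 1)*(g - 5)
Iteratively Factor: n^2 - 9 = (n - 3)*(n + 3)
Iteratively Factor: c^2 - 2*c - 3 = (c + 1)*(c - 3)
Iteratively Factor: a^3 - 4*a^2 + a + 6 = (a - 2)*(a^2 - 2*a - 3) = (a - 3)*(a - 2)*(a + 1)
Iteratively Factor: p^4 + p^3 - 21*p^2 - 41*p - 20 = (p - 5)*(p^3 + 6*p^2 + 9*p + 4) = (p - 5)*(p + 1)*(p^2 + 5*p + 4) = (p - 5)*(p + 1)*(p + 4)*(p + 1)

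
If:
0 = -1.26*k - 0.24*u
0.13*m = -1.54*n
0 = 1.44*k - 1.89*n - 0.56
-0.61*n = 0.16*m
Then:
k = 0.39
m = 0.00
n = 0.00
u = -2.04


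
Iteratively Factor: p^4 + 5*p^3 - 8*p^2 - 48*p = (p)*(p^3 + 5*p^2 - 8*p - 48) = p*(p - 3)*(p^2 + 8*p + 16) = p*(p - 3)*(p + 4)*(p + 4)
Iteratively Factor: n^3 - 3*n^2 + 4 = (n + 1)*(n^2 - 4*n + 4) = (n - 2)*(n + 1)*(n - 2)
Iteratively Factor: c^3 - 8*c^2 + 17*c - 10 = (c - 5)*(c^2 - 3*c + 2) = (c - 5)*(c - 1)*(c - 2)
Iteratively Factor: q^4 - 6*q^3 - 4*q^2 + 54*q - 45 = (q - 1)*(q^3 - 5*q^2 - 9*q + 45) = (q - 5)*(q - 1)*(q^2 - 9) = (q - 5)*(q - 1)*(q + 3)*(q - 3)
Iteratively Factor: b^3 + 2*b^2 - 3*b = (b - 1)*(b^2 + 3*b) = b*(b - 1)*(b + 3)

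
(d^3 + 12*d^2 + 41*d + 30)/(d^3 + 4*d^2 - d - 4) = (d^2 + 11*d + 30)/(d^2 + 3*d - 4)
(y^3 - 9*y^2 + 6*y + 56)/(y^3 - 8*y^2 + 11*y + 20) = (y^2 - 5*y - 14)/(y^2 - 4*y - 5)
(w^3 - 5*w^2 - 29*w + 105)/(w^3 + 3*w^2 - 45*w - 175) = (w - 3)/(w + 5)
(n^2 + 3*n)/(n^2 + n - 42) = n*(n + 3)/(n^2 + n - 42)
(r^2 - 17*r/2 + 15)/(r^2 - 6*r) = (r - 5/2)/r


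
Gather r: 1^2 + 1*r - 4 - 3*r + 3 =-2*r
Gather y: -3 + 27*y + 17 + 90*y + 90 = 117*y + 104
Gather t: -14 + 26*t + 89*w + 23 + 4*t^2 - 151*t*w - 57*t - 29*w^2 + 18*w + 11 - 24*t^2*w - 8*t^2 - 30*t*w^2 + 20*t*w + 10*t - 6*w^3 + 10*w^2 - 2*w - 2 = t^2*(-24*w - 4) + t*(-30*w^2 - 131*w - 21) - 6*w^3 - 19*w^2 + 105*w + 18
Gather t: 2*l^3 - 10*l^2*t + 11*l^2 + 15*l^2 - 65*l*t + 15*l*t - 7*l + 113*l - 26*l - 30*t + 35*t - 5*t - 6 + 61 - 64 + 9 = 2*l^3 + 26*l^2 + 80*l + t*(-10*l^2 - 50*l)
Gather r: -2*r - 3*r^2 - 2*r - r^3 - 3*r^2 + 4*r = -r^3 - 6*r^2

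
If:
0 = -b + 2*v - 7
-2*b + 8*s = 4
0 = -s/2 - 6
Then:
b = -50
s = -12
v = -43/2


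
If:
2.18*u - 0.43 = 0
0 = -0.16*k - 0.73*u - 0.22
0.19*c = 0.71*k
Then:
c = -8.50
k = -2.27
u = 0.20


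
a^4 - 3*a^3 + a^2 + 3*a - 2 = (a - 2)*(a - 1)^2*(a + 1)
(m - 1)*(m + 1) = m^2 - 1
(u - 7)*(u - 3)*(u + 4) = u^3 - 6*u^2 - 19*u + 84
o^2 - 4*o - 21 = (o - 7)*(o + 3)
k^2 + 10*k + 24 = (k + 4)*(k + 6)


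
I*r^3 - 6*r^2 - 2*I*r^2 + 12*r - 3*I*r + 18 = (r - 3)*(r + 6*I)*(I*r + I)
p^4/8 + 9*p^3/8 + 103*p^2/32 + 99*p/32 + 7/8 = (p/4 + 1)*(p/2 + 1/4)*(p + 1)*(p + 7/2)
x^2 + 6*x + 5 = (x + 1)*(x + 5)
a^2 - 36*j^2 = (a - 6*j)*(a + 6*j)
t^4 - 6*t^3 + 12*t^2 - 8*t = t*(t - 2)^3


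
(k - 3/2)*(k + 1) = k^2 - k/2 - 3/2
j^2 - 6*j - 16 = (j - 8)*(j + 2)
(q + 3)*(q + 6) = q^2 + 9*q + 18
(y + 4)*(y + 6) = y^2 + 10*y + 24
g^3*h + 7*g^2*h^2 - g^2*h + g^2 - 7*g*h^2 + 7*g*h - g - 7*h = (g - 1)*(g + 7*h)*(g*h + 1)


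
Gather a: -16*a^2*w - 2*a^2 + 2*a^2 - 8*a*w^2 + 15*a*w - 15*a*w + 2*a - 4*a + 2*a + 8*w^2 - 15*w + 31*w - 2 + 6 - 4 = -16*a^2*w - 8*a*w^2 + 8*w^2 + 16*w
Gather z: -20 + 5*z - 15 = 5*z - 35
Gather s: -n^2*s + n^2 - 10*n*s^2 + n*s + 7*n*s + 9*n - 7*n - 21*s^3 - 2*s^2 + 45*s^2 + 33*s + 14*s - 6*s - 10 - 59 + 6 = n^2 + 2*n - 21*s^3 + s^2*(43 - 10*n) + s*(-n^2 + 8*n + 41) - 63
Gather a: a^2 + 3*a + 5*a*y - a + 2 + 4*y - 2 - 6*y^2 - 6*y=a^2 + a*(5*y + 2) - 6*y^2 - 2*y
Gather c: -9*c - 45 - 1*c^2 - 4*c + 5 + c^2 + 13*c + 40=0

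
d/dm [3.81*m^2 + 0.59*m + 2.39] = 7.62*m + 0.59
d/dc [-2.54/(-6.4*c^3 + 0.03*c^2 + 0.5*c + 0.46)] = (-48.768*c^2 + 0.1524*c + 1.27)/(-6.4*c^3 + 0.03*c^2 + 0.5*c + 0.46)^2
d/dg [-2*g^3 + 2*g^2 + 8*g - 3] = -6*g^2 + 4*g + 8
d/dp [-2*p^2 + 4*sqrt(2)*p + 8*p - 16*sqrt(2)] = -4*p + 4*sqrt(2) + 8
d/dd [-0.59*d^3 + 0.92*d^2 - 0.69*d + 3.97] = -1.77*d^2 + 1.84*d - 0.69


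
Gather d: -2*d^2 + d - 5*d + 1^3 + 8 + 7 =-2*d^2 - 4*d + 16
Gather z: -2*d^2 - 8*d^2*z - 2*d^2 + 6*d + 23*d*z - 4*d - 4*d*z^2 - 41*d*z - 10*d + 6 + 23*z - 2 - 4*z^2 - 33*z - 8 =-4*d^2 - 8*d + z^2*(-4*d - 4) + z*(-8*d^2 - 18*d - 10) - 4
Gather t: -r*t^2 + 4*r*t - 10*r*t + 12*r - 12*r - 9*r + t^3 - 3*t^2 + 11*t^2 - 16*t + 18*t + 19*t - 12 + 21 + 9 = -9*r + t^3 + t^2*(8 - r) + t*(21 - 6*r) + 18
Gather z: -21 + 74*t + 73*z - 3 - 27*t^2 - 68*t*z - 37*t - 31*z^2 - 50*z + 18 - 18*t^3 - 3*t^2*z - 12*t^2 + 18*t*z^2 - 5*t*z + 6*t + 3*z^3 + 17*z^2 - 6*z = -18*t^3 - 39*t^2 + 43*t + 3*z^3 + z^2*(18*t - 14) + z*(-3*t^2 - 73*t + 17) - 6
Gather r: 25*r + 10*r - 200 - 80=35*r - 280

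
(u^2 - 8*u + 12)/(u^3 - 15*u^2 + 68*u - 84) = 1/(u - 7)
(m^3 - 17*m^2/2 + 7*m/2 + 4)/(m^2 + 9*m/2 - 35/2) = (2*m^3 - 17*m^2 + 7*m + 8)/(2*m^2 + 9*m - 35)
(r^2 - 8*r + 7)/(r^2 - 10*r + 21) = (r - 1)/(r - 3)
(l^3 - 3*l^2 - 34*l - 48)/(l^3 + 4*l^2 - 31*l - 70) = (l^2 - 5*l - 24)/(l^2 + 2*l - 35)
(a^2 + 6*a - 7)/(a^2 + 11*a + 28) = (a - 1)/(a + 4)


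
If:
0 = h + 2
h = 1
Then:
No Solution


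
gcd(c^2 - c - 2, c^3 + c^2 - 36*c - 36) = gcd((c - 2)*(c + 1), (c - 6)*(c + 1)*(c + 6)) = c + 1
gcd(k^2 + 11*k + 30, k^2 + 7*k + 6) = k + 6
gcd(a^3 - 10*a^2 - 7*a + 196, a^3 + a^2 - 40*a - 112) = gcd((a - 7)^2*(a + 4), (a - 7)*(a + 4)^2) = a^2 - 3*a - 28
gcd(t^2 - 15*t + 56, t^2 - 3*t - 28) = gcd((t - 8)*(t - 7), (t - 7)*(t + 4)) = t - 7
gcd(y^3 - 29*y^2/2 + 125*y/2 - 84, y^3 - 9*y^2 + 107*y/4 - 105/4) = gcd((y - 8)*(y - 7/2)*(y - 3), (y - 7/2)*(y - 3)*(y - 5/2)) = y^2 - 13*y/2 + 21/2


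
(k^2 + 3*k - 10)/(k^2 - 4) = (k + 5)/(k + 2)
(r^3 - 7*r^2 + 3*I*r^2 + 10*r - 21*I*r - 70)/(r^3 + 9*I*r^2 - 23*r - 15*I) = (r^2 - r*(7 + 2*I) + 14*I)/(r^2 + 4*I*r - 3)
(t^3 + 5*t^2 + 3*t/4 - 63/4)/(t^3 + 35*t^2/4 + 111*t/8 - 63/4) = 2*(2*t^2 + 3*t - 9)/(4*t^2 + 21*t - 18)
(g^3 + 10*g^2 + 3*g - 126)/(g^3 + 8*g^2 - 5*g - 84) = (g + 6)/(g + 4)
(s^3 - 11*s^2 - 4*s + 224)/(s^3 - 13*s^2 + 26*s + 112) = (s + 4)/(s + 2)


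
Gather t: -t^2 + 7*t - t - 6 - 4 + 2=-t^2 + 6*t - 8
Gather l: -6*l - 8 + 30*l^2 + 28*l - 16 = 30*l^2 + 22*l - 24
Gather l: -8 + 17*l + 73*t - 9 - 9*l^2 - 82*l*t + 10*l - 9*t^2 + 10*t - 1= -9*l^2 + l*(27 - 82*t) - 9*t^2 + 83*t - 18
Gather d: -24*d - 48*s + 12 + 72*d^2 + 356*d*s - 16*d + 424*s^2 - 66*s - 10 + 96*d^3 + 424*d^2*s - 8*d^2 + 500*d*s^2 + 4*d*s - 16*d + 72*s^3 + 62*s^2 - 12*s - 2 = 96*d^3 + d^2*(424*s + 64) + d*(500*s^2 + 360*s - 56) + 72*s^3 + 486*s^2 - 126*s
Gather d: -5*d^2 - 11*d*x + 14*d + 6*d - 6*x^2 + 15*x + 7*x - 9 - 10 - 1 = -5*d^2 + d*(20 - 11*x) - 6*x^2 + 22*x - 20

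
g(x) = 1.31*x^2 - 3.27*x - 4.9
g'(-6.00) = -18.99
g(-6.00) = 61.88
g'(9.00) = 20.31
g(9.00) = 71.78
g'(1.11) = -0.36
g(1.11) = -6.92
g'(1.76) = 1.34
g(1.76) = -6.60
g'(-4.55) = -15.19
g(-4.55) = 37.10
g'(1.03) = -0.57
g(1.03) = -6.88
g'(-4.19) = -14.25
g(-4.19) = 31.80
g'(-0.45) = -4.45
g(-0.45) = -3.16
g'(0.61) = -1.67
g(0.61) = -6.41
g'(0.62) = -1.65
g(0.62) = -6.42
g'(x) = 2.62*x - 3.27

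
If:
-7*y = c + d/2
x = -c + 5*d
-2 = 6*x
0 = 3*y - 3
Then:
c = -19/3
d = -4/3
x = -1/3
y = 1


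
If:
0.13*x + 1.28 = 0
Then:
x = -9.85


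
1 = 1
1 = 1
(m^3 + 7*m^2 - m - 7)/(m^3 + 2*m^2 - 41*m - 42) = (m - 1)/(m - 6)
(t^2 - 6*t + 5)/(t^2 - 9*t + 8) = (t - 5)/(t - 8)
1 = 1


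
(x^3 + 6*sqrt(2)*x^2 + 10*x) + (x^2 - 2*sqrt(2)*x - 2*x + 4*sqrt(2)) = x^3 + x^2 + 6*sqrt(2)*x^2 - 2*sqrt(2)*x + 8*x + 4*sqrt(2)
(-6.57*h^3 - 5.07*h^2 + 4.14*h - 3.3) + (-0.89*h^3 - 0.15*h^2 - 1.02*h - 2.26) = -7.46*h^3 - 5.22*h^2 + 3.12*h - 5.56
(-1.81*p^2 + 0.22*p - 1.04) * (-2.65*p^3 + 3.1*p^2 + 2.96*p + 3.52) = 4.7965*p^5 - 6.194*p^4 - 1.9196*p^3 - 8.944*p^2 - 2.304*p - 3.6608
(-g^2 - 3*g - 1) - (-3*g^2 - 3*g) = 2*g^2 - 1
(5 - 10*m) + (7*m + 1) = 6 - 3*m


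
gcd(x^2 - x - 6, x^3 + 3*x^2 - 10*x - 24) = x^2 - x - 6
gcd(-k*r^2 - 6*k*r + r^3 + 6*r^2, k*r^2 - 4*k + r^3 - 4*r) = 1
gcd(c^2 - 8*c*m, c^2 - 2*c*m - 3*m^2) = 1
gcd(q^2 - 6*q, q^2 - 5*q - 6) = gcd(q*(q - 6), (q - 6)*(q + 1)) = q - 6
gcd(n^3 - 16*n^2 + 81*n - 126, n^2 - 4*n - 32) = 1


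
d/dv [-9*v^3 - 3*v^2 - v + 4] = -27*v^2 - 6*v - 1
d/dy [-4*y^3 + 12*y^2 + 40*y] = -12*y^2 + 24*y + 40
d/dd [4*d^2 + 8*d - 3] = 8*d + 8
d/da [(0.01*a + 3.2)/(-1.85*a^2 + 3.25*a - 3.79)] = (0.0185*a^2 + 11.84*a - 10.4379)/(3.4225*a^4 - 12.025*a^3 + 24.5855*a^2 - 24.635*a + 14.3641)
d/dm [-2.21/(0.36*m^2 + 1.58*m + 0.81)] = (1.5912*m + 3.4918)/(0.36*m^2 + 1.58*m + 0.81)^2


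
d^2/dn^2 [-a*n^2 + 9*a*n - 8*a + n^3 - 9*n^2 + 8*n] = -2*a + 6*n - 18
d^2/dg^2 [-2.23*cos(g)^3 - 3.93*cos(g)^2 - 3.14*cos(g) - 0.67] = 4.8125*cos(g) + 7.86*cos(2*g) + 5.0175*cos(3*g)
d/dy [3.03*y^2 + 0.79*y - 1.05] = 6.06*y + 0.79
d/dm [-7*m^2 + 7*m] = 7 - 14*m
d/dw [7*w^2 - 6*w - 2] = 14*w - 6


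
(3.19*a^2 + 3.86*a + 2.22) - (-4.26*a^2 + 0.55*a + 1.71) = 7.45*a^2 + 3.31*a + 0.51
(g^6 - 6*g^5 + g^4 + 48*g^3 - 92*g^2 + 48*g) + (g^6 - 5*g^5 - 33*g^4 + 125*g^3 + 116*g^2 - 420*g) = 2*g^6 - 11*g^5 - 32*g^4 + 173*g^3 + 24*g^2 - 372*g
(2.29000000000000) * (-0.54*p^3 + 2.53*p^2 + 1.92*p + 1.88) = -1.2366*p^3 + 5.7937*p^2 + 4.3968*p + 4.3052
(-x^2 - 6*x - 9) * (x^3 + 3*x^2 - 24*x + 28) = -x^5 - 9*x^4 - 3*x^3 + 89*x^2 + 48*x - 252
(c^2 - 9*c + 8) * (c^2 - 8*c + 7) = c^4 - 17*c^3 + 87*c^2 - 127*c + 56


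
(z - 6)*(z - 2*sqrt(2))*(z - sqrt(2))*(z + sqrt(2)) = z^4 - 6*z^3 - 2*sqrt(2)*z^3 - 2*z^2 + 12*sqrt(2)*z^2 + 4*sqrt(2)*z + 12*z - 24*sqrt(2)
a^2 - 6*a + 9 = (a - 3)^2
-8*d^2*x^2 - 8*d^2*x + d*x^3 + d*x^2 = x*(-8*d + x)*(d*x + d)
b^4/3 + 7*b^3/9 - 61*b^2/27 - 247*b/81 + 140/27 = (b/3 + 1)*(b - 5/3)*(b - 4/3)*(b + 7/3)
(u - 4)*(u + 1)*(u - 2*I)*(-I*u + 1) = -I*u^4 - u^3 + 3*I*u^3 + 3*u^2 + 2*I*u^2 + 4*u + 6*I*u + 8*I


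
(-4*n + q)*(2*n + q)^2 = -16*n^3 - 12*n^2*q + q^3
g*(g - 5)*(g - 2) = g^3 - 7*g^2 + 10*g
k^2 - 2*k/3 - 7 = (k - 3)*(k + 7/3)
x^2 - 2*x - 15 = (x - 5)*(x + 3)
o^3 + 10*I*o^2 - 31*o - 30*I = (o + 2*I)*(o + 3*I)*(o + 5*I)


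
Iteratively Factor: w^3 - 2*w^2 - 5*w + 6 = (w - 3)*(w^2 + w - 2) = (w - 3)*(w + 2)*(w - 1)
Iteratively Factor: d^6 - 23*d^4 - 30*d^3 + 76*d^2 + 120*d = (d - 2)*(d^5 + 2*d^4 - 19*d^3 - 68*d^2 - 60*d) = (d - 2)*(d + 3)*(d^4 - d^3 - 16*d^2 - 20*d) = (d - 5)*(d - 2)*(d + 3)*(d^3 + 4*d^2 + 4*d) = (d - 5)*(d - 2)*(d + 2)*(d + 3)*(d^2 + 2*d) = d*(d - 5)*(d - 2)*(d + 2)*(d + 3)*(d + 2)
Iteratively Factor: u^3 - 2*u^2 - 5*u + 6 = (u - 3)*(u^2 + u - 2) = (u - 3)*(u - 1)*(u + 2)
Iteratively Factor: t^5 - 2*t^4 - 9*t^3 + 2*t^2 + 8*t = (t - 4)*(t^4 + 2*t^3 - t^2 - 2*t) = (t - 4)*(t + 2)*(t^3 - t) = (t - 4)*(t - 1)*(t + 2)*(t^2 + t) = t*(t - 4)*(t - 1)*(t + 2)*(t + 1)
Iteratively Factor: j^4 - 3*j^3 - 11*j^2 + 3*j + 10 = (j - 1)*(j^3 - 2*j^2 - 13*j - 10) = (j - 1)*(j + 1)*(j^2 - 3*j - 10) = (j - 1)*(j + 1)*(j + 2)*(j - 5)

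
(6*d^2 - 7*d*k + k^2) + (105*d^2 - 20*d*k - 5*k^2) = 111*d^2 - 27*d*k - 4*k^2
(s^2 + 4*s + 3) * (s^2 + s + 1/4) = s^4 + 5*s^3 + 29*s^2/4 + 4*s + 3/4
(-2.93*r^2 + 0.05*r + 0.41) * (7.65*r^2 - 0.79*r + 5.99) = -22.4145*r^4 + 2.6972*r^3 - 14.4537*r^2 - 0.0244*r + 2.4559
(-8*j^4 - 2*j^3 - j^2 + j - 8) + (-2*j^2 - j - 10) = -8*j^4 - 2*j^3 - 3*j^2 - 18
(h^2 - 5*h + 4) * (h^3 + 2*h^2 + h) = h^5 - 3*h^4 - 5*h^3 + 3*h^2 + 4*h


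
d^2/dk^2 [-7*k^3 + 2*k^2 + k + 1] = 4 - 42*k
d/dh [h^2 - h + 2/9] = 2*h - 1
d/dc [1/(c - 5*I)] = -1/(c - 5*I)^2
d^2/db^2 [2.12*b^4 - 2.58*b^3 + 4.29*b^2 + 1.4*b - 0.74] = 25.44*b^2 - 15.48*b + 8.58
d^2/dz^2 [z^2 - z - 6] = 2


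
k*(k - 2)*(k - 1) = k^3 - 3*k^2 + 2*k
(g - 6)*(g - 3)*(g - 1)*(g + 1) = g^4 - 9*g^3 + 17*g^2 + 9*g - 18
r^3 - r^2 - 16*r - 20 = (r - 5)*(r + 2)^2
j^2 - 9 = (j - 3)*(j + 3)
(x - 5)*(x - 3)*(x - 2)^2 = x^4 - 12*x^3 + 51*x^2 - 92*x + 60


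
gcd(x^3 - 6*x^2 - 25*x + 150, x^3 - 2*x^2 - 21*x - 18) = x - 6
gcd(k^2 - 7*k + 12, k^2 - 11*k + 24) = k - 3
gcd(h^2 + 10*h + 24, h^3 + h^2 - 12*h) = h + 4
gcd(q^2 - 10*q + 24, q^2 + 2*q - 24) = q - 4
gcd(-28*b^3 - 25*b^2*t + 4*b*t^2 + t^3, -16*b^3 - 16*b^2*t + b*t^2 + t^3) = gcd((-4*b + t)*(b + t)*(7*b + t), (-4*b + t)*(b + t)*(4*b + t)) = -4*b^2 - 3*b*t + t^2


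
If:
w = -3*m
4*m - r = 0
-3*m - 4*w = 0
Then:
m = 0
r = 0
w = 0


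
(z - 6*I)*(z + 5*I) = z^2 - I*z + 30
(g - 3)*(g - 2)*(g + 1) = g^3 - 4*g^2 + g + 6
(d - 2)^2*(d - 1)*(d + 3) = d^4 - 2*d^3 - 7*d^2 + 20*d - 12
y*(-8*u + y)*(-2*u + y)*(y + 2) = 16*u^2*y^2 + 32*u^2*y - 10*u*y^3 - 20*u*y^2 + y^4 + 2*y^3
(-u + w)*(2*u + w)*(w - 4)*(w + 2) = -2*u^2*w^2 + 4*u^2*w + 16*u^2 + u*w^3 - 2*u*w^2 - 8*u*w + w^4 - 2*w^3 - 8*w^2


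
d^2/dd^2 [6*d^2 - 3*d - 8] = 12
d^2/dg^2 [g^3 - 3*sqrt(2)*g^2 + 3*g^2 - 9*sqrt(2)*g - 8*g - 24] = 6*g - 6*sqrt(2) + 6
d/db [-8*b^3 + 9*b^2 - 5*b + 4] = -24*b^2 + 18*b - 5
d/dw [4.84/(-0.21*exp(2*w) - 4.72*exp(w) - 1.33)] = (2.0328*exp(w) + 22.8448)*exp(w)/(0.21*exp(2*w) + 4.72*exp(w) + 1.33)^2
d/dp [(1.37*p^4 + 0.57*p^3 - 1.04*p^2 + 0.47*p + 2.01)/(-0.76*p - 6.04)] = (-3.1236*p^4 - 33.9656*p^3 - 9.538*p^2 + 12.5632*p - 1.3112)/(0.5776*p^2 + 9.1808*p + 36.4816)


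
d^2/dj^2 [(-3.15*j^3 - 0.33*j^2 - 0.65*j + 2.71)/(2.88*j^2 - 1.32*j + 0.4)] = (-2.8421709430404e-14*j^5 + 1.4210854715202e-14*j^4 - 17.011296*j^3 + 147.127104*j^2 - 60.345216*j + 2.407968)/(23.887872*j^6 - 32.845824*j^5 + 25.007616*j^4 - 11.423808*j^3 + 3.47328*j^2 - 0.6336*j + 0.064)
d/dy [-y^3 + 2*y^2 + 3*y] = -3*y^2 + 4*y + 3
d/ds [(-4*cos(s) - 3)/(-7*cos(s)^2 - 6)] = 2*(14*cos(s)^2 + 21*cos(s) - 12)*sin(s)/(7*sin(s)^2 - 13)^2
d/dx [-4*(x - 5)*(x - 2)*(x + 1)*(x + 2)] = -16*x^3 + 48*x^2 + 72*x - 64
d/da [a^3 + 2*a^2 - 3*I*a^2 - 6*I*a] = 3*a^2 + a*(4 - 6*I) - 6*I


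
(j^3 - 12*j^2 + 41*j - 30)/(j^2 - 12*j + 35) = (j^2 - 7*j + 6)/(j - 7)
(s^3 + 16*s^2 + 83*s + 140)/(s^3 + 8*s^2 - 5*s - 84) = (s + 5)/(s - 3)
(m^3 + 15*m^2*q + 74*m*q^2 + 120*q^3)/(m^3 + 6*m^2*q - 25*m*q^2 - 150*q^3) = (-m - 4*q)/(-m + 5*q)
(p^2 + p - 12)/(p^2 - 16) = (p - 3)/(p - 4)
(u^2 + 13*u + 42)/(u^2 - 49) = (u + 6)/(u - 7)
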